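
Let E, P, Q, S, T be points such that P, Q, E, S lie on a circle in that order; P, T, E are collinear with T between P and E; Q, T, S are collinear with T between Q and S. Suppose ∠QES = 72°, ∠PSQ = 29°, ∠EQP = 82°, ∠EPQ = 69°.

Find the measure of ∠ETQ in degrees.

1. ∠QPS = 108°  [cyclic PQES, opposite ∠P+∠E]
2. ∠PQS = 43°  [△PQS]
3. ∠PTQ = 68°  [△PTQ]
4. ∠ETQ = 112°  [linear pair at T on PE]

∠ETQ = 112°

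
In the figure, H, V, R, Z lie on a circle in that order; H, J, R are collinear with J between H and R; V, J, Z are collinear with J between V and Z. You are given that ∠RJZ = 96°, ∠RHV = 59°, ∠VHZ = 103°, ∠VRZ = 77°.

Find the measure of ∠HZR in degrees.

1. ∠HJV = 96°  [vertical angles at J]
2. ∠HJZ = 84°  [linear pair at J on HR]
3. ∠RZV = 59°  [same arc VR]
4. ∠HVZ = 25°  [△HJV]
5. ∠HZV = 52°  [△HVZ]
6. ∠RHZ = 44°  [△HJZ]
7. ∠HRZ = 25°  [△RJZ]
8. ∠HZR = 111°  [△HRZ]

∠HZR = 111°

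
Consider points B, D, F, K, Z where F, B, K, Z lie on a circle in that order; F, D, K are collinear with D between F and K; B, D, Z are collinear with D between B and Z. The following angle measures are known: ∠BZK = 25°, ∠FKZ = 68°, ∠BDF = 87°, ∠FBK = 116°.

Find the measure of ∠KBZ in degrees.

1. ∠BFK = 25°  [same arc BK]
2. ∠BDK = 93°  [linear pair at D on FK]
3. ∠BKF = 39°  [△FBK]
4. ∠KBZ = 48°  [△BDK]

∠KBZ = 48°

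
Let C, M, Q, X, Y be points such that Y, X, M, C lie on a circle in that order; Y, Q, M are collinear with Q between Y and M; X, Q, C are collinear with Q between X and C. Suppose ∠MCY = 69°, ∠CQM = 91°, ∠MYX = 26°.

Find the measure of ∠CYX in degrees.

∠CYX = 74°

1. ∠MXY = 111°  [cyclic YXMC, opposite ∠X+∠C]
2. ∠XQY = 91°  [vertical angles at Q]
3. ∠XMY = 43°  [△YXM]
4. ∠CXY = 63°  [△YQX]
5. ∠XCY = 43°  [same arc YX]
6. ∠CYX = 74°  [△YXC]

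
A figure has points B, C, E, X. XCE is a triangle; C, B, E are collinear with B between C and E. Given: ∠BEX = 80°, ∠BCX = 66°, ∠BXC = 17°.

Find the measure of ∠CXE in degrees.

∠CXE = 34°

1. ∠CEX = 80°  [B on ray EC]
2. ∠ECX = 66°  [B on ray CE]
3. ∠CXE = 34°  [△XCE]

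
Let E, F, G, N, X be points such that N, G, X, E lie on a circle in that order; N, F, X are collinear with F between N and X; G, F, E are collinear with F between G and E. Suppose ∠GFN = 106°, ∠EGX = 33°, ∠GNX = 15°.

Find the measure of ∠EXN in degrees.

1. ∠EFX = 106°  [vertical angles at F]
2. ∠GEX = 15°  [same arc GX]
3. ∠EXN = 59°  [△XFE]

∠EXN = 59°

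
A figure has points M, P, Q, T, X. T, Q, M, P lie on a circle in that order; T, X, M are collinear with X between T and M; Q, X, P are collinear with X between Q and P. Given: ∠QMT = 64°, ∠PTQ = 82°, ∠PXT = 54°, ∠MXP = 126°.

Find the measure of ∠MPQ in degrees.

∠MPQ = 20°

1. ∠QPT = 64°  [same arc TQ]
2. ∠PQT = 34°  [△TQP]
3. ∠PMT = 34°  [same arc TP]
4. ∠MPQ = 20°  [△MXP]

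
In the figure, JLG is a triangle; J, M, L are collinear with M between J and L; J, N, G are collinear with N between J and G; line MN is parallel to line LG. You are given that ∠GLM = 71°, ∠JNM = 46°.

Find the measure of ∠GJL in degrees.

1. ∠GLJ = 71°  [M on ray LJ]
2. ∠JGL = 46°  [MN∥LG, corresponding at N]
3. ∠GJL = 63°  [△JLG]

∠GJL = 63°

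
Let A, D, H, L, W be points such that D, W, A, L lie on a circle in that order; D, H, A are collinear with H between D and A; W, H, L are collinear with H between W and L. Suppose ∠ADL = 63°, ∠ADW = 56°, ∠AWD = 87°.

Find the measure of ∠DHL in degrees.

∠DHL = 80°

1. ∠AWL = 63°  [same arc AL]
2. ∠DAW = 37°  [△DWA]
3. ∠AHW = 80°  [△WHA]
4. ∠DHL = 80°  [vertical angles at H]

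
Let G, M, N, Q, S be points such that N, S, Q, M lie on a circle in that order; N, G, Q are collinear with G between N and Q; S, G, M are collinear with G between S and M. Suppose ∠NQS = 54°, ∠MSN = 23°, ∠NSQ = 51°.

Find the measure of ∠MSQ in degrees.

∠MSQ = 28°

1. ∠NMS = 54°  [same arc NS]
2. ∠QNS = 75°  [△NSQ]
3. ∠MNS = 103°  [△NSM]
4. ∠QMS = 75°  [same arc SQ]
5. ∠MQS = 77°  [cyclic NSQM, opposite ∠N+∠Q]
6. ∠MSQ = 28°  [△SQM]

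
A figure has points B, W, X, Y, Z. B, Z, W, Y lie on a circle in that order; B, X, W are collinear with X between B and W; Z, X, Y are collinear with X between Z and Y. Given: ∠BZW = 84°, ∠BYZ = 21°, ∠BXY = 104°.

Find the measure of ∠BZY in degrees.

1. ∠BYW = 96°  [cyclic BZWY, opposite ∠Z+∠Y]
2. ∠WBY = 55°  [△BXY]
3. ∠BWY = 29°  [△BWY]
4. ∠BZY = 29°  [same arc BY]

∠BZY = 29°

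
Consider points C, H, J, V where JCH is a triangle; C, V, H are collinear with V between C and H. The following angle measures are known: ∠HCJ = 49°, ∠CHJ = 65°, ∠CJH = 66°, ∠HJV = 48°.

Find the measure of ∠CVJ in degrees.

∠CVJ = 113°

1. ∠JHV = 65°  [V on ray HC]
2. ∠HVJ = 67°  [△JVH]
3. ∠CVJ = 113°  [linear pair at V on CH]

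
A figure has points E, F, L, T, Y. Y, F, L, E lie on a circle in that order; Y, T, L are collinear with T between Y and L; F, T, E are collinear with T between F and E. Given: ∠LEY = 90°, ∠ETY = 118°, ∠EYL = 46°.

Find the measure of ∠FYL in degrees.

∠FYL = 74°

1. ∠ELY = 44°  [△YLE]
2. ∠FTL = 118°  [vertical angles at T]
3. ∠EFY = 44°  [same arc YE]
4. ∠FTY = 62°  [linear pair at T on YL]
5. ∠FYL = 74°  [△YTF]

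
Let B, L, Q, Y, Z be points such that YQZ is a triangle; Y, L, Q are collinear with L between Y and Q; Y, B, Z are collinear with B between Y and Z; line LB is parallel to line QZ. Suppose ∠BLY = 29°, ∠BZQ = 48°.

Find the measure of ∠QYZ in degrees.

∠QYZ = 103°

1. ∠YQZ = 29°  [LB∥QZ, corresponding at L]
2. ∠QZY = 48°  [B on ray ZY]
3. ∠QYZ = 103°  [△YQZ]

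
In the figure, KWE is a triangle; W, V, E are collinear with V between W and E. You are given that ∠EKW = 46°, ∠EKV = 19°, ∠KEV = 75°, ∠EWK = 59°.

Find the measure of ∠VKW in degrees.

∠VKW = 27°

1. ∠EVK = 86°  [△KVE]
2. ∠KWV = 59°  [V on ray WE]
3. ∠KVW = 94°  [linear pair at V on WE]
4. ∠VKW = 27°  [△KWV]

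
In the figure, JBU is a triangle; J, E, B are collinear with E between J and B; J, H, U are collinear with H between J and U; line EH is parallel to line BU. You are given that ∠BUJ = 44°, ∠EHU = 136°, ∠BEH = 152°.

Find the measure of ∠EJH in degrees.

1. ∠EHJ = 44°  [EH∥BU, corresponding at H]
2. ∠HEJ = 28°  [linear pair at E on JB]
3. ∠EJH = 108°  [△JEH]

∠EJH = 108°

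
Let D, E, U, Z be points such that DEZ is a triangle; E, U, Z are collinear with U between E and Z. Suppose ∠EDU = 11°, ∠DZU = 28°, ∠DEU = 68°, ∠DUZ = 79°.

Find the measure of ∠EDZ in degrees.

∠EDZ = 84°

1. ∠DZE = 28°  [U on ray ZE]
2. ∠DEZ = 68°  [U on ray EZ]
3. ∠EDZ = 84°  [△DEZ]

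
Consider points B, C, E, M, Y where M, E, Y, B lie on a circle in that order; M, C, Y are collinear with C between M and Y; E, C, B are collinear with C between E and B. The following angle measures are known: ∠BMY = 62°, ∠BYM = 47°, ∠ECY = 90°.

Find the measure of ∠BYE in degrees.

1. ∠BEY = 62°  [same arc YB]
2. ∠BEM = 47°  [same arc MB]
3. ∠ECM = 90°  [linear pair at C on MY]
4. ∠EMY = 43°  [△MCE]
5. ∠EBY = 43°  [same arc EY]
6. ∠BYE = 75°  [△EYB]

∠BYE = 75°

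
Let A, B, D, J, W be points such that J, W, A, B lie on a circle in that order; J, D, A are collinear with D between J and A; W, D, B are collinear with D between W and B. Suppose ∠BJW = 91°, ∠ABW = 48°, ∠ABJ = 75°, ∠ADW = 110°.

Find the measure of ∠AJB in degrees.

1. ∠BAW = 89°  [cyclic JWAB, opposite ∠J+∠A]
2. ∠AWB = 43°  [△WAB]
3. ∠AJB = 43°  [same arc AB]

∠AJB = 43°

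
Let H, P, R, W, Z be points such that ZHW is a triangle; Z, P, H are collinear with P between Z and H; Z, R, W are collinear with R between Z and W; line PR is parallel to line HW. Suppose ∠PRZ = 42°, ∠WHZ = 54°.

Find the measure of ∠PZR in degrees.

1. ∠HWZ = 42°  [PR∥HW, corresponding at R]
2. ∠HZW = 84°  [△ZHW]
3. ∠PZR = 84°  [P on ZH, R on ZW]

∠PZR = 84°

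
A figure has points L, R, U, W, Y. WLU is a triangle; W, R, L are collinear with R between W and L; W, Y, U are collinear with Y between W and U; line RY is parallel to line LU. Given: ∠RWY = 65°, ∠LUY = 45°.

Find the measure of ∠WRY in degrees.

1. ∠LWU = 65°  [R on WL, Y on WU]
2. ∠LUW = 45°  [Y on ray UW]
3. ∠ULW = 70°  [△WLU]
4. ∠WRY = 70°  [RY∥LU, corresponding at R]

∠WRY = 70°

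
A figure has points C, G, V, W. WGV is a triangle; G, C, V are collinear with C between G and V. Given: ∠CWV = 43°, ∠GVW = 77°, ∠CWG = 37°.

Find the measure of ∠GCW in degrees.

∠GCW = 120°

1. ∠CVW = 77°  [C on ray VG]
2. ∠VCW = 60°  [△WCV]
3. ∠GCW = 120°  [linear pair at C on GV]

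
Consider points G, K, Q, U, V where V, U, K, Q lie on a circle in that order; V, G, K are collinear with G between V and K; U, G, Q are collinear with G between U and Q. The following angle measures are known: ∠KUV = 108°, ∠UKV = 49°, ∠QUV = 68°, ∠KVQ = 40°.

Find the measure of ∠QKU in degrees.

∠QKU = 117°

1. ∠UQV = 49°  [same arc VU]
2. ∠QVU = 63°  [△VUQ]
3. ∠QKU = 117°  [cyclic VUKQ, opposite ∠V+∠K]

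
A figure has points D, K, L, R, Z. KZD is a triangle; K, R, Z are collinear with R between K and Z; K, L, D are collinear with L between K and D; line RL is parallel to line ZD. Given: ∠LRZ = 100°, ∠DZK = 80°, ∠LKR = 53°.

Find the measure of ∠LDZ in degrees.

∠LDZ = 47°

1. ∠KRL = 80°  [linear pair at R on KZ]
2. ∠KLR = 47°  [△KRL]
3. ∠DLR = 133°  [linear pair at L on KD]
4. ∠LDZ = 47°  [RL∥ZD, co-interior at D–L]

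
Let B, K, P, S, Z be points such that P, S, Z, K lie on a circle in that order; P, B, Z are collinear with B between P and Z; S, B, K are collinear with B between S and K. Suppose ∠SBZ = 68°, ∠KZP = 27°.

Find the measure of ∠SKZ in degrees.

∠SKZ = 41°

1. ∠KBP = 68°  [vertical angles at B]
2. ∠KBZ = 112°  [linear pair at B on PZ]
3. ∠SKZ = 41°  [△ZBK]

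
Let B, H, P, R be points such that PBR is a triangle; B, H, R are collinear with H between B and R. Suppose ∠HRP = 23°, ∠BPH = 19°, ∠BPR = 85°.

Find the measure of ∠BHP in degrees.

∠BHP = 89°

1. ∠BRP = 23°  [H on ray RB]
2. ∠PBR = 72°  [△PBR]
3. ∠HBP = 72°  [H on ray BR]
4. ∠BHP = 89°  [△PBH]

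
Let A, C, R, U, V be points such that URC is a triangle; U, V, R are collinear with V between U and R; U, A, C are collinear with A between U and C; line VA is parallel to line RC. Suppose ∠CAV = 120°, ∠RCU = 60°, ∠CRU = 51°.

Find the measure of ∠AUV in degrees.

1. ∠UAV = 60°  [linear pair at A on UC]
2. ∠AVU = 51°  [VA∥RC, corresponding at V]
3. ∠AUV = 69°  [△UVA]

∠AUV = 69°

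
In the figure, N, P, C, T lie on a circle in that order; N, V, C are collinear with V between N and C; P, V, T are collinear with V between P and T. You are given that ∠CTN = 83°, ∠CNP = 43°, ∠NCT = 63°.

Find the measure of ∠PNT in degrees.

1. ∠CPN = 97°  [cyclic NPCT, opposite ∠P+∠T]
2. ∠NCP = 40°  [△NPC]
3. ∠NPT = 63°  [same arc NT]
4. ∠NTP = 40°  [same arc NP]
5. ∠PNT = 77°  [△NPT]

∠PNT = 77°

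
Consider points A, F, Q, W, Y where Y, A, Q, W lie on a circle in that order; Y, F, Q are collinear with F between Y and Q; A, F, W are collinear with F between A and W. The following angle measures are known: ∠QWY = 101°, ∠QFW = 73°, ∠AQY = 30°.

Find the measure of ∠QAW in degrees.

∠QAW = 43°

1. ∠AFY = 73°  [vertical angles at F]
2. ∠AFQ = 107°  [linear pair at F on YQ]
3. ∠QAW = 43°  [△AFQ]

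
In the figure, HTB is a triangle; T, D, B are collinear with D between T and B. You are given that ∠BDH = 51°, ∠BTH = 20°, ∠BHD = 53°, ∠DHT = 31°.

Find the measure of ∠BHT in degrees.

1. ∠DBH = 76°  [△HDB]
2. ∠HBT = 76°  [D on ray BT]
3. ∠BHT = 84°  [△HTB]

∠BHT = 84°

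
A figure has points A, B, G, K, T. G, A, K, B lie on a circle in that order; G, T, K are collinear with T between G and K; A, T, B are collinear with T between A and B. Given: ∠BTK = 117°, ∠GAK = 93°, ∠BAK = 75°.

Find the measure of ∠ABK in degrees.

∠ABK = 45°

1. ∠GBK = 87°  [cyclic GAKB, opposite ∠A+∠B]
2. ∠BGK = 75°  [same arc KB]
3. ∠BKG = 18°  [△GKB]
4. ∠ABK = 45°  [△KTB]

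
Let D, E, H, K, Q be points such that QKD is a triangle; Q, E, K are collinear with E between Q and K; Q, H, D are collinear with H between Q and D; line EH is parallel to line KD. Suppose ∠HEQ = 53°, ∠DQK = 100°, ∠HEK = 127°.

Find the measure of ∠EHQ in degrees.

∠EHQ = 27°

1. ∠DKQ = 53°  [EH∥KD, corresponding at E]
2. ∠KDQ = 27°  [△QKD]
3. ∠EHQ = 27°  [EH∥KD, corresponding at H]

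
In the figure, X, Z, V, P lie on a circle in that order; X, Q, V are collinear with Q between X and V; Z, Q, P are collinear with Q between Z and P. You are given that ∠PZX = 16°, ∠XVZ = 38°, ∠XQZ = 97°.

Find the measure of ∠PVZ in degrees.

1. ∠PVX = 16°  [same arc XP]
2. ∠PQV = 97°  [vertical angles at Q]
3. ∠VQZ = 83°  [linear pair at Q on XV]
4. ∠VPZ = 67°  [△VQP]
5. ∠PZV = 59°  [△ZQV]
6. ∠PVZ = 54°  [△ZVP]

∠PVZ = 54°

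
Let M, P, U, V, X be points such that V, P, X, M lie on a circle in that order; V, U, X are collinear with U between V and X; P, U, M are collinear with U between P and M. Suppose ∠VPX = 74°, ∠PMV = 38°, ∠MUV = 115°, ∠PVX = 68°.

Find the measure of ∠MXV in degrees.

1. ∠VMX = 106°  [cyclic VPXM, opposite ∠P+∠M]
2. ∠MVX = 27°  [△VUM]
3. ∠MXV = 47°  [△VXM]

∠MXV = 47°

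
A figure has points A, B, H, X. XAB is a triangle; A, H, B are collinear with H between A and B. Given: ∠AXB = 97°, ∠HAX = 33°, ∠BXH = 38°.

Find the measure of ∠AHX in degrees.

∠AHX = 88°

1. ∠BAX = 33°  [H on ray AB]
2. ∠ABX = 50°  [△XAB]
3. ∠HBX = 50°  [H on ray BA]
4. ∠BHX = 92°  [△XHB]
5. ∠AHX = 88°  [linear pair at H on AB]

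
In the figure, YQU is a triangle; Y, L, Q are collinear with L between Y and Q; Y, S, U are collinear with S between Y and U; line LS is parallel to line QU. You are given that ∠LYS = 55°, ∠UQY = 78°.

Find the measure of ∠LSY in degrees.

1. ∠QYU = 55°  [L on YQ, S on YU]
2. ∠QUY = 47°  [△YQU]
3. ∠LSY = 47°  [LS∥QU, corresponding at S]

∠LSY = 47°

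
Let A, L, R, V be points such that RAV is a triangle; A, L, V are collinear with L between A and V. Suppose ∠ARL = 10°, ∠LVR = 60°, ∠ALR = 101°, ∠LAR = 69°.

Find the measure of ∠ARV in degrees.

1. ∠AVR = 60°  [L on ray VA]
2. ∠RAV = 69°  [L on ray AV]
3. ∠ARV = 51°  [△RAV]

∠ARV = 51°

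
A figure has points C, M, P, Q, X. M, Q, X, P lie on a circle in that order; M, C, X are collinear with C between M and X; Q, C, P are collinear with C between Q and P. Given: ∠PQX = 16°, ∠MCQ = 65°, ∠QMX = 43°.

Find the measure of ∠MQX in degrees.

∠MQX = 88°

1. ∠QCX = 115°  [linear pair at C on MX]
2. ∠MXQ = 49°  [△QCX]
3. ∠MQX = 88°  [△MQX]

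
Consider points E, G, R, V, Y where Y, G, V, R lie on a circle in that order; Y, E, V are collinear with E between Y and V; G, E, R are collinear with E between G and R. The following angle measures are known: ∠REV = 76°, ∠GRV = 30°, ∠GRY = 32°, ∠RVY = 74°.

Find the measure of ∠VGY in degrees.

∠VGY = 118°

1. ∠GYV = 30°  [same arc GV]
2. ∠GVY = 32°  [same arc YG]
3. ∠VGY = 118°  [△YGV]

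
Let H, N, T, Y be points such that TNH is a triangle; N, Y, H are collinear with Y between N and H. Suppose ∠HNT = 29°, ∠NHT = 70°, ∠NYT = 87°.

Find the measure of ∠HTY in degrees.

∠HTY = 17°

1. ∠THY = 70°  [Y on ray HN]
2. ∠HYT = 93°  [linear pair at Y on NH]
3. ∠HTY = 17°  [△TYH]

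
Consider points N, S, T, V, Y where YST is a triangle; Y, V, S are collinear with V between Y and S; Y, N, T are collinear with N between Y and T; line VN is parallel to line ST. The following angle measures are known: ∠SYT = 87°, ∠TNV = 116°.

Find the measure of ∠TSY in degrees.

1. ∠NYV = 87°  [V on YS, N on YT]
2. ∠VNY = 64°  [linear pair at N on YT]
3. ∠NVY = 29°  [△YVN]
4. ∠TSY = 29°  [VN∥ST, corresponding at V]

∠TSY = 29°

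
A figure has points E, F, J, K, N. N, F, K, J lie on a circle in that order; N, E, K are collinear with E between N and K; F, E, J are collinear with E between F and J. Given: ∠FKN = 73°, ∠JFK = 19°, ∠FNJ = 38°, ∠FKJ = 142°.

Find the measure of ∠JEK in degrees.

∠JEK = 92°

1. ∠FJN = 73°  [same arc NF]
2. ∠JNK = 19°  [same arc KJ]
3. ∠JEN = 88°  [△NEJ]
4. ∠JEK = 92°  [linear pair at E on NK]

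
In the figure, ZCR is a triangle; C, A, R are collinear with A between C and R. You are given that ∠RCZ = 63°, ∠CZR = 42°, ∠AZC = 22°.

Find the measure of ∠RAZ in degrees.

∠RAZ = 85°

1. ∠ACZ = 63°  [A on ray CR]
2. ∠CAZ = 95°  [△ZCA]
3. ∠RAZ = 85°  [linear pair at A on CR]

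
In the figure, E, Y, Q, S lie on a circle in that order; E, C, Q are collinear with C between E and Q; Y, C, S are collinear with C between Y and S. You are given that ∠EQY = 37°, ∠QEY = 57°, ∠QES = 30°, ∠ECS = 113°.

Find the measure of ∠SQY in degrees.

∠SQY = 93°

1. ∠QSY = 57°  [same arc YQ]
2. ∠QYS = 30°  [same arc QS]
3. ∠SQY = 93°  [△YQS]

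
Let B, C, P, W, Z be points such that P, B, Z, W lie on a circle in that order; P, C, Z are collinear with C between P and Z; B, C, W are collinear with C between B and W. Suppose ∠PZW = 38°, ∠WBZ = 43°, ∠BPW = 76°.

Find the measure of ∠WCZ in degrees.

∠WCZ = 109°

1. ∠PBW = 38°  [same arc PW]
2. ∠WPZ = 43°  [same arc ZW]
3. ∠BWP = 66°  [△PBW]
4. ∠PCW = 71°  [△PCW]
5. ∠WCZ = 109°  [linear pair at C on PZ]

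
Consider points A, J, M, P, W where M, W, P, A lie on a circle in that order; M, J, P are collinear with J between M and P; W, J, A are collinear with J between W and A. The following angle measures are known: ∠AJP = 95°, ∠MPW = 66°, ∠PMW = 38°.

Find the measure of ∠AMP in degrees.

1. ∠AJM = 85°  [linear pair at J on MP]
2. ∠MAW = 66°  [same arc MW]
3. ∠AMP = 29°  [△MJA]

∠AMP = 29°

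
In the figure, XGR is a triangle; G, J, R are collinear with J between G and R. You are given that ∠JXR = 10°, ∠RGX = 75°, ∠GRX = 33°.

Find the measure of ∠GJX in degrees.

∠GJX = 43°

1. ∠JRX = 33°  [J on ray RG]
2. ∠RJX = 137°  [△XJR]
3. ∠GJX = 43°  [linear pair at J on GR]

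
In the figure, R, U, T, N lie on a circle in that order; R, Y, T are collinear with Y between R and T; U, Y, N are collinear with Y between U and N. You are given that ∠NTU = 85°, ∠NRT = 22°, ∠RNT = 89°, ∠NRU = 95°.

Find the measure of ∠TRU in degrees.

1. ∠NUT = 22°  [same arc TN]
2. ∠TNU = 73°  [△UTN]
3. ∠TRU = 73°  [same arc UT]

∠TRU = 73°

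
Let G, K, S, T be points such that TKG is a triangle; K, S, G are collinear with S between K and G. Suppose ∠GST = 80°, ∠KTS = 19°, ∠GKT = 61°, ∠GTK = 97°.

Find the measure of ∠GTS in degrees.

∠GTS = 78°

1. ∠KGT = 22°  [△TKG]
2. ∠SGT = 22°  [S on ray GK]
3. ∠GTS = 78°  [△TSG]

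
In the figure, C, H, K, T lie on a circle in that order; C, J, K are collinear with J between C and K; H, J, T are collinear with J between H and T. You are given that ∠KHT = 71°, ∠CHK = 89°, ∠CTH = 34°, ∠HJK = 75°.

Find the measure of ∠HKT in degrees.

∠HKT = 52°

1. ∠CKH = 34°  [△HJK]
2. ∠HCK = 57°  [△CHK]
3. ∠HTK = 57°  [same arc HK]
4. ∠HKT = 52°  [△HKT]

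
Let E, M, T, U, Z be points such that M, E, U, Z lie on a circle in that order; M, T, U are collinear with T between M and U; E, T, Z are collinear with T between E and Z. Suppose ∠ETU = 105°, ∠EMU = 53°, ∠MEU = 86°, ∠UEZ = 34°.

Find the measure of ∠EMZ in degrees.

1. ∠MTZ = 105°  [vertical angles at T]
2. ∠ETM = 75°  [linear pair at T on MU]
3. ∠MEZ = 52°  [△MTE]
4. ∠UMZ = 34°  [same arc UZ]
5. ∠EZM = 41°  [△MTZ]
6. ∠EMZ = 87°  [△MEZ]

∠EMZ = 87°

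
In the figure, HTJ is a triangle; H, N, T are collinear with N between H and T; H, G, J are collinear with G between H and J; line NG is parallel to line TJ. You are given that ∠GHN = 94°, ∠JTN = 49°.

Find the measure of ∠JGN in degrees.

1. ∠JHT = 94°  [N on HT, G on HJ]
2. ∠HTJ = 49°  [N on ray TH]
3. ∠HJT = 37°  [△HTJ]
4. ∠HGN = 37°  [NG∥TJ, corresponding at G]
5. ∠JGN = 143°  [linear pair at G on HJ]

∠JGN = 143°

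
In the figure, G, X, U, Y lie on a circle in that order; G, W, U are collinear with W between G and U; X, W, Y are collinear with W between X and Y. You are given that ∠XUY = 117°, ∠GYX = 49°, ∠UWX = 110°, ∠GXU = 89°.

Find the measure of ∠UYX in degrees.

∠UYX = 42°

1. ∠GUX = 49°  [same arc GX]
2. ∠UXY = 21°  [△XWU]
3. ∠UYX = 42°  [△XUY]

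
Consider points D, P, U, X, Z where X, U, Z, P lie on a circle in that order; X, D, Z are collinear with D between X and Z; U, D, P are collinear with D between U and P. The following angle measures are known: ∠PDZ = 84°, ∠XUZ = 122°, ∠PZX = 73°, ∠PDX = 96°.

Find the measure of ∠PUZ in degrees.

∠PUZ = 49°

1. ∠XPZ = 58°  [cyclic XUZP, opposite ∠U+∠P]
2. ∠PXZ = 49°  [△XZP]
3. ∠PUZ = 49°  [same arc ZP]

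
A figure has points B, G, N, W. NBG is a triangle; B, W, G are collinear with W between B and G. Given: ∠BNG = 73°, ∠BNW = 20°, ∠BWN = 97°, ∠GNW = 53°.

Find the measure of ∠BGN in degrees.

1. ∠GWN = 83°  [linear pair at W on BG]
2. ∠NGW = 44°  [△NWG]
3. ∠BGN = 44°  [W on ray GB]

∠BGN = 44°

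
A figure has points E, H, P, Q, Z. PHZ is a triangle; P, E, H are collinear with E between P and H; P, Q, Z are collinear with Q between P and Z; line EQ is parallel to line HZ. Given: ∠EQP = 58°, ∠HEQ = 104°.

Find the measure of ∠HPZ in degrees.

1. ∠PEQ = 76°  [linear pair at E on PH]
2. ∠EPQ = 46°  [△PEQ]
3. ∠HPZ = 46°  [E on PH, Q on PZ]

∠HPZ = 46°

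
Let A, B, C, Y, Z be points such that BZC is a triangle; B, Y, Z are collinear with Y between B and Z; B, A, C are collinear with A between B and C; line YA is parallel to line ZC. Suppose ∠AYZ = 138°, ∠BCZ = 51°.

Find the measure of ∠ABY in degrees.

∠ABY = 87°

1. ∠AYB = 42°  [linear pair at Y on BZ]
2. ∠BAY = 51°  [YA∥ZC, corresponding at A]
3. ∠ABY = 87°  [△BYA]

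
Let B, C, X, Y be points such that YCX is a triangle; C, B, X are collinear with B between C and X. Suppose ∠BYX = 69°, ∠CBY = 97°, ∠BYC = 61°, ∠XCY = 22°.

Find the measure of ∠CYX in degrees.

∠CYX = 130°

1. ∠XBY = 83°  [linear pair at B on CX]
2. ∠BXY = 28°  [△YBX]
3. ∠CXY = 28°  [B on ray XC]
4. ∠CYX = 130°  [△YCX]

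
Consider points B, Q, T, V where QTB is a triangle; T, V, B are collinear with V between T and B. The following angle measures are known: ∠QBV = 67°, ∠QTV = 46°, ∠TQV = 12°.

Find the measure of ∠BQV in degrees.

1. ∠QVT = 122°  [△QTV]
2. ∠BVQ = 58°  [linear pair at V on TB]
3. ∠BQV = 55°  [△QVB]

∠BQV = 55°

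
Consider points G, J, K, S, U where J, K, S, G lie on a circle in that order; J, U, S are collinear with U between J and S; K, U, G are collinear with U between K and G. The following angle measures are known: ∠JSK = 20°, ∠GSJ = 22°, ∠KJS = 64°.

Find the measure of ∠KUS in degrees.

1. ∠GKJ = 22°  [same arc JG]
2. ∠JUK = 94°  [△JUK]
3. ∠KUS = 86°  [linear pair at U on JS]

∠KUS = 86°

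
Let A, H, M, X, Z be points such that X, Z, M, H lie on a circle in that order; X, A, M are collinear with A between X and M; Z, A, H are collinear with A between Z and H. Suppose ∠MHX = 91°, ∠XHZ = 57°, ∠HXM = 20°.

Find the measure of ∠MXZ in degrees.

∠MXZ = 34°

1. ∠MZX = 89°  [cyclic XZMH, opposite ∠Z+∠H]
2. ∠XMZ = 57°  [same arc XZ]
3. ∠MXZ = 34°  [△XZM]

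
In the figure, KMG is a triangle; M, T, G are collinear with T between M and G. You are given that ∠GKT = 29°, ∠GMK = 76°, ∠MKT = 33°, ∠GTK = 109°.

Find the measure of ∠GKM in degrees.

∠GKM = 62°

1. ∠KGT = 42°  [△KTG]
2. ∠KGM = 42°  [T on ray GM]
3. ∠GKM = 62°  [△KMG]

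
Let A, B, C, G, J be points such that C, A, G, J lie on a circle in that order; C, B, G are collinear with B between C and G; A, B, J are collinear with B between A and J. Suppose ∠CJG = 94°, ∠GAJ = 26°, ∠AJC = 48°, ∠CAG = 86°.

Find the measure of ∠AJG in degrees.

∠AJG = 46°

1. ∠AGC = 48°  [same arc CA]
2. ∠ACG = 46°  [△CAG]
3. ∠AJG = 46°  [same arc AG]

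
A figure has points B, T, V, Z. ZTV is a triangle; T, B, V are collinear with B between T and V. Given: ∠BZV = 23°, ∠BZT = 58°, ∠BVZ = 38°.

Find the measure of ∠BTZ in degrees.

∠BTZ = 61°

1. ∠VBZ = 119°  [△ZBV]
2. ∠TBZ = 61°  [linear pair at B on TV]
3. ∠BTZ = 61°  [△ZTB]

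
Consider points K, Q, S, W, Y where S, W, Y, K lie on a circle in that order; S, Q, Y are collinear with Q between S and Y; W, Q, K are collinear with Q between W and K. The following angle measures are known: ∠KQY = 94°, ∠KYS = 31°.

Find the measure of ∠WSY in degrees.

1. ∠SQW = 94°  [vertical angles at Q]
2. ∠KWS = 31°  [same arc SK]
3. ∠WSY = 55°  [△SQW]

∠WSY = 55°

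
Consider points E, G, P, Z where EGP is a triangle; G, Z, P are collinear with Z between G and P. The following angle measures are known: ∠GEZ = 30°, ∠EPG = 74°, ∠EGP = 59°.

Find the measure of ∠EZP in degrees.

∠EZP = 89°

1. ∠EGZ = 59°  [Z on ray GP]
2. ∠EZG = 91°  [△EGZ]
3. ∠EZP = 89°  [linear pair at Z on GP]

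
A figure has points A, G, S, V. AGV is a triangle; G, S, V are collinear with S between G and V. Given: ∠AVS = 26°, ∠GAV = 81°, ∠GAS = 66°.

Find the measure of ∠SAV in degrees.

1. ∠AVG = 26°  [S on ray VG]
2. ∠AGV = 73°  [△AGV]
3. ∠AGS = 73°  [S on ray GV]
4. ∠ASG = 41°  [△AGS]
5. ∠ASV = 139°  [linear pair at S on GV]
6. ∠SAV = 15°  [△ASV]

∠SAV = 15°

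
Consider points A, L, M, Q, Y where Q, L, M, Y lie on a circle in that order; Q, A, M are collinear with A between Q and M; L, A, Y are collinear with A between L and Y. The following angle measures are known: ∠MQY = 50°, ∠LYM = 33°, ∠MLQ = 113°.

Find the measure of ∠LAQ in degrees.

1. ∠MLY = 50°  [same arc MY]
2. ∠LQM = 33°  [same arc LM]
3. ∠LMQ = 34°  [△QLM]
4. ∠LAM = 96°  [△LAM]
5. ∠LAQ = 84°  [linear pair at A on QM]

∠LAQ = 84°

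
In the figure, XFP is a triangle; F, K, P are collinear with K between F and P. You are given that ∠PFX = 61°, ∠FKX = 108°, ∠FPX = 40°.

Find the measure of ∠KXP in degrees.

∠KXP = 68°

1. ∠PKX = 72°  [linear pair at K on FP]
2. ∠KPX = 40°  [K on ray PF]
3. ∠KXP = 68°  [△XKP]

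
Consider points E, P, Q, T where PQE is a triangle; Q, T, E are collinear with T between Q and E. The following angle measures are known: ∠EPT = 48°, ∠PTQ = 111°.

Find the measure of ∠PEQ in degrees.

1. ∠ETP = 69°  [linear pair at T on QE]
2. ∠PET = 63°  [△PTE]
3. ∠PEQ = 63°  [T on ray EQ]

∠PEQ = 63°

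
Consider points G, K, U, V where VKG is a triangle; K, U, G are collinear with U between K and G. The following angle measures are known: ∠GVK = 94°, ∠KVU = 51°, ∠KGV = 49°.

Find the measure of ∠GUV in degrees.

∠GUV = 88°

1. ∠GKV = 37°  [△VKG]
2. ∠UKV = 37°  [U on ray KG]
3. ∠KUV = 92°  [△VKU]
4. ∠GUV = 88°  [linear pair at U on KG]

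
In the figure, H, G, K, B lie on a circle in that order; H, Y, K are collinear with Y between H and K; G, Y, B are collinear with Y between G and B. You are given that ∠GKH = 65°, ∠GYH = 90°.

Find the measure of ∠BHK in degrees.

1. ∠GBH = 65°  [same arc HG]
2. ∠BYK = 90°  [vertical angles at Y]
3. ∠BYH = 90°  [linear pair at Y on HK]
4. ∠BHK = 25°  [△HYB]

∠BHK = 25°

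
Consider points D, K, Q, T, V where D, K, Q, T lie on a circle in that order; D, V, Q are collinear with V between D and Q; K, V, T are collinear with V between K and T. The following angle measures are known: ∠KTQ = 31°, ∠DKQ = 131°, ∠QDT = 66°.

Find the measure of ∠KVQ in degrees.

1. ∠KDQ = 31°  [same arc KQ]
2. ∠DQK = 18°  [△DKQ]
3. ∠QKT = 66°  [same arc QT]
4. ∠KVQ = 96°  [△KVQ]

∠KVQ = 96°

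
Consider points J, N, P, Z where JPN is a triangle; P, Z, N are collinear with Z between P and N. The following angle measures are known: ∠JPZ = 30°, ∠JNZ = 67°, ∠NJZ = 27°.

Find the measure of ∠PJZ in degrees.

∠PJZ = 56°

1. ∠JZN = 86°  [△JZN]
2. ∠JZP = 94°  [linear pair at Z on PN]
3. ∠PJZ = 56°  [△JPZ]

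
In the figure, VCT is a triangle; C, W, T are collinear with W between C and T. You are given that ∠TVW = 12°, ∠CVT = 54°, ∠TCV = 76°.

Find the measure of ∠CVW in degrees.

∠CVW = 42°

1. ∠CTV = 50°  [△VCT]
2. ∠VCW = 76°  [W on ray CT]
3. ∠VTW = 50°  [W on ray TC]
4. ∠TWV = 118°  [△VWT]
5. ∠CWV = 62°  [linear pair at W on CT]
6. ∠CVW = 42°  [△VCW]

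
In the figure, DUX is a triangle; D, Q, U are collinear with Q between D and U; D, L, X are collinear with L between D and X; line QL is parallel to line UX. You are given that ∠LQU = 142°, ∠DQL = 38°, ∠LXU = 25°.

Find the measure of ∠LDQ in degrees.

∠LDQ = 117°

1. ∠DUX = 38°  [QL∥UX, corresponding at Q]
2. ∠DXU = 25°  [L on ray XD]
3. ∠UDX = 117°  [△DUX]
4. ∠LDQ = 117°  [Q on DU, L on DX]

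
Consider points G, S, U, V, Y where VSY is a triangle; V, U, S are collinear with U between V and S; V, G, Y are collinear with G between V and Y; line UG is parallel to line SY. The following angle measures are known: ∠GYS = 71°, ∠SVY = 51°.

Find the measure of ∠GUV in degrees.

∠GUV = 58°

1. ∠SYV = 71°  [G on ray YV]
2. ∠VSY = 58°  [△VSY]
3. ∠GUV = 58°  [UG∥SY, corresponding at U]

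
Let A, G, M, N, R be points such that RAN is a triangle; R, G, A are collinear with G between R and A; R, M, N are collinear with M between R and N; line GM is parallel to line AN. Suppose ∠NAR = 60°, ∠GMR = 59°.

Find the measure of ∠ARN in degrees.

∠ARN = 61°

1. ∠MGR = 60°  [GM∥AN, corresponding at G]
2. ∠GRM = 61°  [△RGM]
3. ∠ARN = 61°  [G on RA, M on RN]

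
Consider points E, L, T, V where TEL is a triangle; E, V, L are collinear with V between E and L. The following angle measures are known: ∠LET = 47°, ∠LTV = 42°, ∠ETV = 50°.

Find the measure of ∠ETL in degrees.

1. ∠TEV = 47°  [V on ray EL]
2. ∠EVT = 83°  [△TEV]
3. ∠LVT = 97°  [linear pair at V on EL]
4. ∠TLV = 41°  [△TVL]
5. ∠ELT = 41°  [V on ray LE]
6. ∠ETL = 92°  [△TEL]

∠ETL = 92°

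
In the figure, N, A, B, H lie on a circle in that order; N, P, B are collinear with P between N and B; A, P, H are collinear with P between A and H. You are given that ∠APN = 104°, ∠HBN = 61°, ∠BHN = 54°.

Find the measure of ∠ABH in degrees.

∠ABH = 100°

1. ∠BPH = 104°  [vertical angles at P]
2. ∠BNH = 65°  [△NBH]
3. ∠AHB = 15°  [△BPH]
4. ∠BAH = 65°  [same arc BH]
5. ∠ABH = 100°  [△ABH]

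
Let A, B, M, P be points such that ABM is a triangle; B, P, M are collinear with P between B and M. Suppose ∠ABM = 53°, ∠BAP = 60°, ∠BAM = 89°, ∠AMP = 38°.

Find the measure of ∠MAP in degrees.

∠MAP = 29°

1. ∠ABP = 53°  [P on ray BM]
2. ∠APB = 67°  [△ABP]
3. ∠APM = 113°  [linear pair at P on BM]
4. ∠MAP = 29°  [△APM]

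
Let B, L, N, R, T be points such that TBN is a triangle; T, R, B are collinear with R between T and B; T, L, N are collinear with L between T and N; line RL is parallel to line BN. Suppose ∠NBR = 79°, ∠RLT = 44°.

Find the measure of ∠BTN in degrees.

∠BTN = 57°

1. ∠NBT = 79°  [R on ray BT]
2. ∠BNT = 44°  [RL∥BN, corresponding at L]
3. ∠BTN = 57°  [△TBN]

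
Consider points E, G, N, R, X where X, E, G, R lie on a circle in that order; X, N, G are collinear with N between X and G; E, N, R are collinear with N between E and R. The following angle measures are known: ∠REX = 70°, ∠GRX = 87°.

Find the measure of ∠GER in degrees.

∠GER = 23°

1. ∠RGX = 70°  [same arc XR]
2. ∠GXR = 23°  [△XGR]
3. ∠GER = 23°  [same arc GR]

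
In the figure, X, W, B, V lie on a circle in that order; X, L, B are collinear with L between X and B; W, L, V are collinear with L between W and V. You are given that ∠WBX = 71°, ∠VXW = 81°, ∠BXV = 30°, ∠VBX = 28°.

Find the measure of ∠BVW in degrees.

∠BVW = 51°

1. ∠VBW = 99°  [cyclic XWBV, opposite ∠X+∠B]
2. ∠BWV = 30°  [same arc BV]
3. ∠BVW = 51°  [△WBV]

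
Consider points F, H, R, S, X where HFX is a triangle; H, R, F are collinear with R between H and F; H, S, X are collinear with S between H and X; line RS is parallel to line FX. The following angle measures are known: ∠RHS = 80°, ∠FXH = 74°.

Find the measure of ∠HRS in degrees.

∠HRS = 26°

1. ∠FHX = 80°  [R on HF, S on HX]
2. ∠HFX = 26°  [△HFX]
3. ∠HRS = 26°  [RS∥FX, corresponding at R]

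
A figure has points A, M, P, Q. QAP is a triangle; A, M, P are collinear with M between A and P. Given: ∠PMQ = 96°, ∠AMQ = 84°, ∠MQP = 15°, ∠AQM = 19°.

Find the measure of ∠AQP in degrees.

∠AQP = 34°

1. ∠MPQ = 69°  [△QMP]
2. ∠MAQ = 77°  [△QAM]
3. ∠APQ = 69°  [M on ray PA]
4. ∠PAQ = 77°  [M on ray AP]
5. ∠AQP = 34°  [△QAP]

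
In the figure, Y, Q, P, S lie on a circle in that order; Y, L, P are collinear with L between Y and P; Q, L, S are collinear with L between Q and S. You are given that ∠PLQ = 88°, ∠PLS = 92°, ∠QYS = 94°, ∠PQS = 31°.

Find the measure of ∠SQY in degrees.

∠SQY = 25°

1. ∠SLY = 88°  [vertical angles at L]
2. ∠PYS = 31°  [same arc PS]
3. ∠QSY = 61°  [△YLS]
4. ∠SQY = 25°  [△YQS]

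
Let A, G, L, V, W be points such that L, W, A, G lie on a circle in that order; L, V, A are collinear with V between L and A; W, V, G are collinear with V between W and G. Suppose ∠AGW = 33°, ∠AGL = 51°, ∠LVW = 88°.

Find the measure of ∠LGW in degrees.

∠LGW = 18°

1. ∠ALW = 33°  [same arc WA]
2. ∠AWL = 129°  [cyclic LWAG, opposite ∠W+∠G]
3. ∠LAW = 18°  [△LWA]
4. ∠LGW = 18°  [same arc LW]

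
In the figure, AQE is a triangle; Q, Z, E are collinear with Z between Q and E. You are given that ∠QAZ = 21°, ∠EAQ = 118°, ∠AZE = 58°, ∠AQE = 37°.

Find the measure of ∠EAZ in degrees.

1. ∠AEQ = 25°  [△AQE]
2. ∠AEZ = 25°  [Z on ray EQ]
3. ∠EAZ = 97°  [△AZE]

∠EAZ = 97°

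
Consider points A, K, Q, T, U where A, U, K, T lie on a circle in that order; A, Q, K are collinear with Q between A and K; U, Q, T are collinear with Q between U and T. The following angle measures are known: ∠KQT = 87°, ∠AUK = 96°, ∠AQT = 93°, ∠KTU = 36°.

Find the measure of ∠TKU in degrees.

∠TKU = 105°

1. ∠AKT = 57°  [△KQT]
2. ∠ATK = 84°  [cyclic AUKT, opposite ∠U+∠T]
3. ∠KAT = 39°  [△AKT]
4. ∠KUT = 39°  [same arc KT]
5. ∠TKU = 105°  [△UKT]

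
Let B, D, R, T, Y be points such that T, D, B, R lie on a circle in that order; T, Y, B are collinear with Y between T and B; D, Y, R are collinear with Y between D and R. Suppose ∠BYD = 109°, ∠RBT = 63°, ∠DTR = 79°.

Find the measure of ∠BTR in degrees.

∠BTR = 33°

1. ∠RYT = 109°  [vertical angles at Y]
2. ∠RDT = 63°  [same arc TR]
3. ∠DRT = 38°  [△TDR]
4. ∠BTR = 33°  [△TYR]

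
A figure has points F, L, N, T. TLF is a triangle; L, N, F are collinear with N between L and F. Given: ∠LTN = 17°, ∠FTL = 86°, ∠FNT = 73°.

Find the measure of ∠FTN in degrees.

∠FTN = 69°

1. ∠LNT = 107°  [linear pair at N on LF]
2. ∠NLT = 56°  [△TLN]
3. ∠FLT = 56°  [N on ray LF]
4. ∠LFT = 38°  [△TLF]
5. ∠NFT = 38°  [N on ray FL]
6. ∠FTN = 69°  [△TNF]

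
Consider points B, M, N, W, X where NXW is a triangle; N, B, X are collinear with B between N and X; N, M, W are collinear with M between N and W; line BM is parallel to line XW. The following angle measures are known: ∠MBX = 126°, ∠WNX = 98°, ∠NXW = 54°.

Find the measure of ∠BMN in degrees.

∠BMN = 28°

1. ∠MBN = 54°  [linear pair at B on NX]
2. ∠BNM = 98°  [B on NX, M on NW]
3. ∠BMN = 28°  [△NBM]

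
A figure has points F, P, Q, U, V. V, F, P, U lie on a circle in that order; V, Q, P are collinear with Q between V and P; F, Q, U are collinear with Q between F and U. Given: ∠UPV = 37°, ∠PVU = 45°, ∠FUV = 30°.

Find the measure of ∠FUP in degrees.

1. ∠UQV = 105°  [△VQU]
2. ∠PQU = 75°  [linear pair at Q on VP]
3. ∠FUP = 68°  [△PQU]

∠FUP = 68°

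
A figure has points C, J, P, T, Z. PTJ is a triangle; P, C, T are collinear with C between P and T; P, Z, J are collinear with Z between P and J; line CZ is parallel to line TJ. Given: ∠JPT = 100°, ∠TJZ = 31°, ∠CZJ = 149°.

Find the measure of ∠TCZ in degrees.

1. ∠CPZ = 100°  [C on PT, Z on PJ]
2. ∠CZP = 31°  [linear pair at Z on PJ]
3. ∠PCZ = 49°  [△PCZ]
4. ∠TCZ = 131°  [linear pair at C on PT]

∠TCZ = 131°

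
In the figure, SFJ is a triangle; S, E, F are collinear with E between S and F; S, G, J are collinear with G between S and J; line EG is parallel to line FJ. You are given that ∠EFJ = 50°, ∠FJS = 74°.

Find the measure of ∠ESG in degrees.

1. ∠JFS = 50°  [E on ray FS]
2. ∠FSJ = 56°  [△SFJ]
3. ∠ESG = 56°  [E on SF, G on SJ]

∠ESG = 56°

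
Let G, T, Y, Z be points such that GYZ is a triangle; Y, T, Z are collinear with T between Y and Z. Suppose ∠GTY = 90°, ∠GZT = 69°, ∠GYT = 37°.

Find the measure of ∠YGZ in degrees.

1. ∠GZY = 69°  [T on ray ZY]
2. ∠GYZ = 37°  [T on ray YZ]
3. ∠YGZ = 74°  [△GYZ]

∠YGZ = 74°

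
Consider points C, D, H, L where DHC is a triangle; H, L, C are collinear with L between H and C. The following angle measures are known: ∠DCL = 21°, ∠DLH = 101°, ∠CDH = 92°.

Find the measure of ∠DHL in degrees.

∠DHL = 67°

1. ∠DCH = 21°  [L on ray CH]
2. ∠CHD = 67°  [△DHC]
3. ∠DHL = 67°  [L on ray HC]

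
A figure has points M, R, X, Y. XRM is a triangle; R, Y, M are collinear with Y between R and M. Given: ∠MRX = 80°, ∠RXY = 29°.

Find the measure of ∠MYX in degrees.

∠MYX = 109°

1. ∠XRY = 80°  [Y on ray RM]
2. ∠RYX = 71°  [△XRY]
3. ∠MYX = 109°  [linear pair at Y on RM]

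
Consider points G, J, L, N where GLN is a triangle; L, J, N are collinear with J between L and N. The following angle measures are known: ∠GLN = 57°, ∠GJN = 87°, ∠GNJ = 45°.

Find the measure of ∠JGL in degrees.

∠JGL = 30°

1. ∠GLJ = 57°  [J on ray LN]
2. ∠GJL = 93°  [linear pair at J on LN]
3. ∠JGL = 30°  [△GLJ]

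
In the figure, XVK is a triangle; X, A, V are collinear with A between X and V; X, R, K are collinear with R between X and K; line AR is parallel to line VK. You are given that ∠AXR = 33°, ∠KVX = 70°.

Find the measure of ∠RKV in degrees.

∠RKV = 77°

1. ∠KXV = 33°  [A on XV, R on XK]
2. ∠VKX = 77°  [△XVK]
3. ∠RKV = 77°  [R on ray KX]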